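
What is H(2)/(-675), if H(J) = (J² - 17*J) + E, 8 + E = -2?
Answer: 8/135 ≈ 0.059259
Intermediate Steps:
E = -10 (E = -8 - 2 = -10)
H(J) = -10 + J² - 17*J (H(J) = (J² - 17*J) - 10 = -10 + J² - 17*J)
H(2)/(-675) = (-10 + 2² - 17*2)/(-675) = (-10 + 4 - 34)*(-1/675) = -40*(-1/675) = 8/135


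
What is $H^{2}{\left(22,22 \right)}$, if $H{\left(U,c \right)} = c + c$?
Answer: $1936$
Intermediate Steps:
$H{\left(U,c \right)} = 2 c$
$H^{2}{\left(22,22 \right)} = \left(2 \cdot 22\right)^{2} = 44^{2} = 1936$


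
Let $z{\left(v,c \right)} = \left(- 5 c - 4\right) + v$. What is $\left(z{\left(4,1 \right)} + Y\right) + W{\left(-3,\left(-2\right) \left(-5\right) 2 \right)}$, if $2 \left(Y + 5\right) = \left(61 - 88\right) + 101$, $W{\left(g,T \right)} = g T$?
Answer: $-33$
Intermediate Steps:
$z{\left(v,c \right)} = -4 + v - 5 c$ ($z{\left(v,c \right)} = \left(-4 - 5 c\right) + v = -4 + v - 5 c$)
$W{\left(g,T \right)} = T g$
$Y = 32$ ($Y = -5 + \frac{\left(61 - 88\right) + 101}{2} = -5 + \frac{-27 + 101}{2} = -5 + \frac{1}{2} \cdot 74 = -5 + 37 = 32$)
$\left(z{\left(4,1 \right)} + Y\right) + W{\left(-3,\left(-2\right) \left(-5\right) 2 \right)} = \left(\left(-4 + 4 - 5\right) + 32\right) + \left(-2\right) \left(-5\right) 2 \left(-3\right) = \left(\left(-4 + 4 - 5\right) + 32\right) + 10 \cdot 2 \left(-3\right) = \left(-5 + 32\right) + 20 \left(-3\right) = 27 - 60 = -33$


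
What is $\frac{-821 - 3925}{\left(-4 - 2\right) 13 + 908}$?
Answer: $- \frac{2373}{415} \approx -5.7181$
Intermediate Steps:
$\frac{-821 - 3925}{\left(-4 - 2\right) 13 + 908} = - \frac{4746}{\left(-6\right) 13 + 908} = - \frac{4746}{-78 + 908} = - \frac{4746}{830} = \left(-4746\right) \frac{1}{830} = - \frac{2373}{415}$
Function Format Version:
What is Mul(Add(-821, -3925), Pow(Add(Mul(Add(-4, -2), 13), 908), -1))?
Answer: Rational(-2373, 415) ≈ -5.7181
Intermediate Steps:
Mul(Add(-821, -3925), Pow(Add(Mul(Add(-4, -2), 13), 908), -1)) = Mul(-4746, Pow(Add(Mul(-6, 13), 908), -1)) = Mul(-4746, Pow(Add(-78, 908), -1)) = Mul(-4746, Pow(830, -1)) = Mul(-4746, Rational(1, 830)) = Rational(-2373, 415)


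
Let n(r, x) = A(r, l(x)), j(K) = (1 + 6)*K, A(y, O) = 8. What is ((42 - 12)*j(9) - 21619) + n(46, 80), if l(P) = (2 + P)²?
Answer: -19721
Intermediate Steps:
j(K) = 7*K
n(r, x) = 8
((42 - 12)*j(9) - 21619) + n(46, 80) = ((42 - 12)*(7*9) - 21619) + 8 = (30*63 - 21619) + 8 = (1890 - 21619) + 8 = -19729 + 8 = -19721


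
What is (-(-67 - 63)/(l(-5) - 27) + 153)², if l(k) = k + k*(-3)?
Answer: 6105841/289 ≈ 21127.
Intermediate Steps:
l(k) = -2*k (l(k) = k - 3*k = -2*k)
(-(-67 - 63)/(l(-5) - 27) + 153)² = (-(-67 - 63)/(-2*(-5) - 27) + 153)² = (-(-130)/(10 - 27) + 153)² = (-(-130)/(-17) + 153)² = (-(-130)*(-1)/17 + 153)² = (-1*130/17 + 153)² = (-130/17 + 153)² = (2471/17)² = 6105841/289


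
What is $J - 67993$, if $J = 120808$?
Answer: $52815$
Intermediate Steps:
$J - 67993 = 120808 - 67993 = 52815$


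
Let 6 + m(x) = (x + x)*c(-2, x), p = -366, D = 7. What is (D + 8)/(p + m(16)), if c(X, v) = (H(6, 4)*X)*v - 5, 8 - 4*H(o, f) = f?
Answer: -15/1556 ≈ -0.0096401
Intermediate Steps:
H(o, f) = 2 - f/4
c(X, v) = -5 + X*v (c(X, v) = ((2 - ¼*4)*X)*v - 5 = ((2 - 1)*X)*v - 5 = (1*X)*v - 5 = X*v - 5 = -5 + X*v)
m(x) = -6 + 2*x*(-5 - 2*x) (m(x) = -6 + (x + x)*(-5 - 2*x) = -6 + (2*x)*(-5 - 2*x) = -6 + 2*x*(-5 - 2*x))
(D + 8)/(p + m(16)) = (7 + 8)/(-366 + (-6 - 2*16*(5 + 2*16))) = 15/(-366 + (-6 - 2*16*(5 + 32))) = 15/(-366 + (-6 - 2*16*37)) = 15/(-366 + (-6 - 1184)) = 15/(-366 - 1190) = 15/(-1556) = 15*(-1/1556) = -15/1556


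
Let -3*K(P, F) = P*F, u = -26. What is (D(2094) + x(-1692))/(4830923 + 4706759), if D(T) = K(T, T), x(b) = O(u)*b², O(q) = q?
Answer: -37948038/4768841 ≈ -7.9575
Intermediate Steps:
K(P, F) = -F*P/3 (K(P, F) = -P*F/3 = -F*P/3)
x(b) = -26*b²
D(T) = -T²/3 (D(T) = -T*T/3 = -T²/3)
(D(2094) + x(-1692))/(4830923 + 4706759) = (-⅓*2094² - 26*(-1692)²)/(4830923 + 4706759) = (-⅓*4384836 - 26*2862864)/9537682 = (-1461612 - 74434464)*(1/9537682) = -75896076*1/9537682 = -37948038/4768841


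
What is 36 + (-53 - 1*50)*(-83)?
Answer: 8585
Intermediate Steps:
36 + (-53 - 1*50)*(-83) = 36 + (-53 - 50)*(-83) = 36 - 103*(-83) = 36 + 8549 = 8585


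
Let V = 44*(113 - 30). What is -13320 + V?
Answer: -9668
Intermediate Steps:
V = 3652 (V = 44*83 = 3652)
-13320 + V = -13320 + 3652 = -9668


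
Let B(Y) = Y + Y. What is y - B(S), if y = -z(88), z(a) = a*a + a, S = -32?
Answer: -7768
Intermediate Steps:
B(Y) = 2*Y
z(a) = a + a**2 (z(a) = a**2 + a = a + a**2)
y = -7832 (y = -88*(1 + 88) = -88*89 = -1*7832 = -7832)
y - B(S) = -7832 - 2*(-32) = -7832 - 1*(-64) = -7832 + 64 = -7768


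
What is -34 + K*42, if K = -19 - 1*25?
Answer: -1882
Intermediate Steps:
K = -44 (K = -19 - 25 = -44)
-34 + K*42 = -34 - 44*42 = -34 - 1848 = -1882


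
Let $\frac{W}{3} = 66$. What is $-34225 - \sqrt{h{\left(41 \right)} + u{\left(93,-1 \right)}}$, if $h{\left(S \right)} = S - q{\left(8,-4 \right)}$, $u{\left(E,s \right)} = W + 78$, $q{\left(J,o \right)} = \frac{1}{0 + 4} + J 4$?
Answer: $-34225 - \frac{\sqrt{1139}}{2} \approx -34242.0$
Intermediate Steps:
$W = 198$ ($W = 3 \cdot 66 = 198$)
$q{\left(J,o \right)} = \frac{1}{4} + 4 J$
$u{\left(E,s \right)} = 276$ ($u{\left(E,s \right)} = 198 + 78 = 276$)
$h{\left(S \right)} = - \frac{129}{4} + S$ ($h{\left(S \right)} = S - \left(\frac{1}{4} + 4 \cdot 8\right) = S - \left(\frac{1}{4} + 32\right) = S - \frac{129}{4} = - \frac{129}{4} + S$)
$-34225 - \sqrt{h{\left(41 \right)} + u{\left(93,-1 \right)}} = -34225 - \sqrt{\left(- \frac{129}{4} + 41\right) + 276} = -34225 - \sqrt{\frac{35}{4} + 276} = -34225 - \sqrt{\frac{1139}{4}} = -34225 - \frac{\sqrt{1139}}{2}$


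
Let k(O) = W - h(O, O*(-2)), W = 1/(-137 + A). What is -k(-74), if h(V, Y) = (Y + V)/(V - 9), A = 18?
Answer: -8723/9877 ≈ -0.88316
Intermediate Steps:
W = -1/119 (W = 1/(-137 + 18) = 1/(-119) = -1/119 ≈ -0.0084034)
h(V, Y) = (V + Y)/(-9 + V)
k(O) = -1/119 + O/(-9 + O) (k(O) = -1/119 - (O + O*(-2))/(-9 + O) = -1/119 - (O - 2*O)/(-9 + O) = -1/119 - (-O)/(-9 + O) = -1/119 - (-1)*O/(-9 + O) = -1/119 + O/(-9 + O))
-k(-74) = -(9 + 118*(-74))/(119*(-9 - 74)) = -(9 - 8732)/(119*(-83)) = -(-1)*(-8723)/(119*83) = -1*8723/9877 = -8723/9877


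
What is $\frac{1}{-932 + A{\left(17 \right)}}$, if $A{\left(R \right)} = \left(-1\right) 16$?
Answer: $- \frac{1}{948} \approx -0.0010549$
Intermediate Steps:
$A{\left(R \right)} = -16$
$\frac{1}{-932 + A{\left(17 \right)}} = \frac{1}{-932 - 16} = \frac{1}{-948} = - \frac{1}{948}$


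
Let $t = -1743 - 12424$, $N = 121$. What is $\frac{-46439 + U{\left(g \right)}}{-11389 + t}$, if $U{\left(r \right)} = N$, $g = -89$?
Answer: $\frac{23159}{12778} \approx 1.8124$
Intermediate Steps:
$t = -14167$
$U{\left(r \right)} = 121$
$\frac{-46439 + U{\left(g \right)}}{-11389 + t} = \frac{-46439 + 121}{-11389 - 14167} = - \frac{46318}{-25556} = \left(-46318\right) \left(- \frac{1}{25556}\right) = \frac{23159}{12778}$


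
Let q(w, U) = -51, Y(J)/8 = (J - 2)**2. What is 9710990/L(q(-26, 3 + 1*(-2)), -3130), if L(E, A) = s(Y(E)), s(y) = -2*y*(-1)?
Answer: 4855495/22472 ≈ 216.07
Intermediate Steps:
Y(J) = 8*(-2 + J)**2 (Y(J) = 8*(J - 2)**2 = 8*(-2 + J)**2)
s(y) = 2*y
L(E, A) = 16*(-2 + E)**2 (L(E, A) = 2*(8*(-2 + E)**2) = 16*(-2 + E)**2)
9710990/L(q(-26, 3 + 1*(-2)), -3130) = 9710990/((16*(-2 - 51)**2)) = 9710990/((16*(-53)**2)) = 9710990/((16*2809)) = 9710990/44944 = 9710990*(1/44944) = 4855495/22472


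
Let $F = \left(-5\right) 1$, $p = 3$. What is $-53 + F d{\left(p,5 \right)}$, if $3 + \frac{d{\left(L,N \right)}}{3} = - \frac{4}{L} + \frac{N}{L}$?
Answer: $-13$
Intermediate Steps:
$F = -5$
$d{\left(L,N \right)} = -9 - \frac{12}{L} + \frac{3 N}{L}$ ($d{\left(L,N \right)} = -9 + 3 \left(- \frac{4}{L} + \frac{N}{L}\right) = -9 + \left(- \frac{12}{L} + \frac{3 N}{L}\right) = -9 - \frac{12}{L} + \frac{3 N}{L}$)
$-53 + F d{\left(p,5 \right)} = -53 - 5 \frac{3 \left(-4 + 5 - 9\right)}{3} = -53 - 5 \cdot 3 \cdot \frac{1}{3} \left(-4 + 5 - 9\right) = -53 - 5 \cdot 3 \cdot \frac{1}{3} \left(-8\right) = -53 - -40 = -53 + 40 = -13$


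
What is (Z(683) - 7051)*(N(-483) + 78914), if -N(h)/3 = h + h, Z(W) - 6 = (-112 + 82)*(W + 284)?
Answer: -2949731660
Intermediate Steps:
Z(W) = -8514 - 30*W (Z(W) = 6 + (-112 + 82)*(W + 284) = 6 - 30*(284 + W) = 6 + (-8520 - 30*W) = -8514 - 30*W)
N(h) = -6*h (N(h) = -3*(h + h) = -6*h)
(Z(683) - 7051)*(N(-483) + 78914) = ((-8514 - 30*683) - 7051)*(-6*(-483) + 78914) = ((-8514 - 20490) - 7051)*(2898 + 78914) = (-29004 - 7051)*81812 = -36055*81812 = -2949731660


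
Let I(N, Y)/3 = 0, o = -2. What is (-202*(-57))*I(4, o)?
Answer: 0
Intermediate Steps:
I(N, Y) = 0 (I(N, Y) = 3*0 = 0)
(-202*(-57))*I(4, o) = -202*(-57)*0 = 11514*0 = 0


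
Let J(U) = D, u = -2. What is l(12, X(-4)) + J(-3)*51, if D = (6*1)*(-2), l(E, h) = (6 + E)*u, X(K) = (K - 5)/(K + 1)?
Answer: -648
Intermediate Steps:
X(K) = (-5 + K)/(1 + K)
l(E, h) = -12 - 2*E (l(E, h) = (6 + E)*(-2) = -12 - 2*E)
D = -12 (D = 6*(-2) = -12)
J(U) = -12
l(12, X(-4)) + J(-3)*51 = (-12 - 2*12) - 12*51 = (-12 - 24) - 612 = -36 - 612 = -648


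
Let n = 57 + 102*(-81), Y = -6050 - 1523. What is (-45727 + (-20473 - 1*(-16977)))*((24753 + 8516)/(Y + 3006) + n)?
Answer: 1846133423392/4567 ≈ 4.0423e+8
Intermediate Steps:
Y = -7573
n = -8205 (n = 57 - 8262 = -8205)
(-45727 + (-20473 - 1*(-16977)))*((24753 + 8516)/(Y + 3006) + n) = (-45727 + (-20473 - 1*(-16977)))*((24753 + 8516)/(-7573 + 3006) - 8205) = (-45727 + (-20473 + 16977))*(33269/(-4567) - 8205) = (-45727 - 3496)*(33269*(-1/4567) - 8205) = -49223*(-33269/4567 - 8205) = -49223*(-37505504/4567) = 1846133423392/4567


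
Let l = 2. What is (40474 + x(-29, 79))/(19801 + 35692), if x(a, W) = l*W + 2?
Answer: 40634/55493 ≈ 0.73224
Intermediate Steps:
x(a, W) = 2 + 2*W (x(a, W) = 2*W + 2 = 2 + 2*W)
(40474 + x(-29, 79))/(19801 + 35692) = (40474 + (2 + 2*79))/(19801 + 35692) = (40474 + (2 + 158))/55493 = (40474 + 160)*(1/55493) = 40634*(1/55493) = 40634/55493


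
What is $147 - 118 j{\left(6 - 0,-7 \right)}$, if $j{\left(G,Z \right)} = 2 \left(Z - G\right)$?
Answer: $3215$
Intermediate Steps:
$j{\left(G,Z \right)} = - 2 G + 2 Z$
$147 - 118 j{\left(6 - 0,-7 \right)} = 147 - 118 \left(- 2 \left(6 - 0\right) + 2 \left(-7\right)\right) = 147 - 118 \left(- 2 \left(6 + 0\right) - 14\right) = 147 - 118 \left(\left(-2\right) 6 - 14\right) = 147 - 118 \left(-12 - 14\right) = 147 - -3068 = 147 + 3068 = 3215$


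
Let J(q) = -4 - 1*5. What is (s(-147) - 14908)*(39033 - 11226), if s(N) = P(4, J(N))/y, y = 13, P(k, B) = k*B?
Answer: -414623760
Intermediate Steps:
J(q) = -9 (J(q) = -4 - 5 = -9)
P(k, B) = B*k
s(N) = -36/13 (s(N) = -9*4/13 = -36*1/13 = -36/13)
(s(-147) - 14908)*(39033 - 11226) = (-36/13 - 14908)*(39033 - 11226) = -193840/13*27807 = -414623760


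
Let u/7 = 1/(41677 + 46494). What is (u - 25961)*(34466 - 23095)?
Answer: -26028302281204/88171 ≈ -2.9520e+8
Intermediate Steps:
u = 7/88171 (u = 7/(41677 + 46494) = 7/88171 ≈ 7.9391e-5)
(u - 25961)*(34466 - 23095) = (7/88171 - 25961)*(34466 - 23095) = -2289007324/88171*11371 = -26028302281204/88171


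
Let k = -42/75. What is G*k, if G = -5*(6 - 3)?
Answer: 42/5 ≈ 8.4000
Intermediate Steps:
k = -14/25 (k = -42*1/75 = -14/25 ≈ -0.56000)
G = -15 (G = -5*3 = -15)
G*k = -15*(-14/25) = 42/5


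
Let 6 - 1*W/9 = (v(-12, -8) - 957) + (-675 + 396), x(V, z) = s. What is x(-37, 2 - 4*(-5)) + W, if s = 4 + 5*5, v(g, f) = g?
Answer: 11315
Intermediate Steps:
s = 29 (s = 4 + 25 = 29)
x(V, z) = 29
W = 11286 (W = 54 - 9*((-12 - 957) + (-675 + 396)) = 54 - 9*(-969 - 279) = 54 - 9*(-1248) = 54 + 11232 = 11286)
x(-37, 2 - 4*(-5)) + W = 29 + 11286 = 11315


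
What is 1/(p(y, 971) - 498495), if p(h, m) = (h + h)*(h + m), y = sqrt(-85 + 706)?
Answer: -165751/81639509655 - 1942*sqrt(69)/81639509655 ≈ -2.2279e-6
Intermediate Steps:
y = 3*sqrt(69) (y = sqrt(621) = 3*sqrt(69) ≈ 24.920)
p(h, m) = 2*h*(h + m) (p(h, m) = (2*h)*(h + m) = 2*h*(h + m))
1/(p(y, 971) - 498495) = 1/(2*(3*sqrt(69))*(3*sqrt(69) + 971) - 498495) = 1/(2*(3*sqrt(69))*(971 + 3*sqrt(69)) - 498495) = 1/(6*sqrt(69)*(971 + 3*sqrt(69)) - 498495) = 1/(-498495 + 6*sqrt(69)*(971 + 3*sqrt(69)))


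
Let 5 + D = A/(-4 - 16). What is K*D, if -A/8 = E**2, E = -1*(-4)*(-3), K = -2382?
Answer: -626466/5 ≈ -1.2529e+5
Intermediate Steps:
E = -12 (E = 4*(-3) = -12)
A = -1152 (A = -8*(-12)**2 = -8*144 = -1152)
D = 263/5 (D = -5 - 1152/(-4 - 16) = -5 - 1152/(-20) = -5 - 1/20*(-1152) = -5 + 288/5 = 263/5 ≈ 52.600)
K*D = -2382*263/5 = -626466/5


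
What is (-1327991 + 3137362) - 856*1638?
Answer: 407243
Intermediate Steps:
(-1327991 + 3137362) - 856*1638 = 1809371 - 1402128 = 407243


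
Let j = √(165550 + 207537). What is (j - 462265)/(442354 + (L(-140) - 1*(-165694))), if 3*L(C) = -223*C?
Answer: -1386795/1855364 + 3*√373087/1855364 ≈ -0.74646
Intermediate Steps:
L(C) = -223*C/3 (L(C) = (-223*C)/3 = -223*C/3)
j = √373087 ≈ 610.81
(j - 462265)/(442354 + (L(-140) - 1*(-165694))) = (√373087 - 462265)/(442354 + (-223/3*(-140) - 1*(-165694))) = (-462265 + √373087)/(442354 + (31220/3 + 165694)) = (-462265 + √373087)/(442354 + 528302/3) = (-462265 + √373087)/(1855364/3) = (-462265 + √373087)*(3/1855364) = -1386795/1855364 + 3*√373087/1855364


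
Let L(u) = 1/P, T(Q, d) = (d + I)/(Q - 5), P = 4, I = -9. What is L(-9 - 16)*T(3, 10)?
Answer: -⅛ ≈ -0.12500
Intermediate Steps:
T(Q, d) = (-9 + d)/(-5 + Q) (T(Q, d) = (d - 9)/(Q - 5) = (-9 + d)/(-5 + Q))
L(u) = ¼ (L(u) = 1/4 = ¼)
L(-9 - 16)*T(3, 10) = ((-9 + 10)/(-5 + 3))/4 = (1/(-2))/4 = (-½*1)/4 = (¼)*(-½) = -⅛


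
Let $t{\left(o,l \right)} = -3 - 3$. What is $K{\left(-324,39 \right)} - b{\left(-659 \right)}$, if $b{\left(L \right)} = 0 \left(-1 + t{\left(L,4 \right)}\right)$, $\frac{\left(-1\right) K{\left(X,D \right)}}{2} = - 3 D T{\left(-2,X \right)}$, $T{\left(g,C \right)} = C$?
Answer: $-75816$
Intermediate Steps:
$t{\left(o,l \right)} = -6$ ($t{\left(o,l \right)} = -3 - 3 = -6$)
$K{\left(X,D \right)} = 6 D X$ ($K{\left(X,D \right)} = - 2 - 3 D X = - 2 \left(- 3 D X\right) = 6 D X$)
$b{\left(L \right)} = 0$ ($b{\left(L \right)} = 0 \left(-1 - 6\right) = 0 \left(-7\right) = 0$)
$K{\left(-324,39 \right)} - b{\left(-659 \right)} = 6 \cdot 39 \left(-324\right) - 0 = -75816 + 0 = -75816$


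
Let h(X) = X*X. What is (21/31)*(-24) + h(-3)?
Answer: -225/31 ≈ -7.2581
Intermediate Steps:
h(X) = X²
(21/31)*(-24) + h(-3) = (21/31)*(-24) + (-3)² = (21*(1/31))*(-24) + 9 = (21/31)*(-24) + 9 = -504/31 + 9 = -225/31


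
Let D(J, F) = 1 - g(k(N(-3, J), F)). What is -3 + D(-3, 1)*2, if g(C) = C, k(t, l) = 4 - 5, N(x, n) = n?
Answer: 1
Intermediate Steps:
k(t, l) = -1
D(J, F) = 2 (D(J, F) = 1 - 1*(-1) = 1 + 1 = 2)
-3 + D(-3, 1)*2 = -3 + 2*2 = -3 + 4 = 1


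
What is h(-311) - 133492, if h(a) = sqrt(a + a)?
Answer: -133492 + I*sqrt(622) ≈ -1.3349e+5 + 24.94*I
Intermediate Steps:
h(a) = sqrt(2)*sqrt(a) (h(a) = sqrt(2*a) = sqrt(2)*sqrt(a))
h(-311) - 133492 = sqrt(2)*sqrt(-311) - 133492 = sqrt(2)*(I*sqrt(311)) - 133492 = I*sqrt(622) - 133492 = -133492 + I*sqrt(622)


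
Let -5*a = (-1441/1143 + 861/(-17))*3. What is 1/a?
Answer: 6477/201724 ≈ 0.032108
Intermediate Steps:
a = 201724/6477 (a = -(-1441/1143 + 861/(-17))*3/5 = -(-1441*1/1143 + 861*(-1/17))*3/5 = -(-1441/1143 - 861/17)*3/5 = -(-201724)*3/19431 = -1/5*(-1008620/6477) = 201724/6477 ≈ 31.145)
1/a = 1/(201724/6477) = 6477/201724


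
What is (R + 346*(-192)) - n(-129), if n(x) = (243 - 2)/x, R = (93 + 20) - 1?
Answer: -8555039/129 ≈ -66318.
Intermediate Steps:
R = 112 (R = 113 - 1 = 112)
n(x) = 241/x
(R + 346*(-192)) - n(-129) = (112 + 346*(-192)) - 241/(-129) = (112 - 66432) - 241*(-1)/129 = -66320 - 1*(-241/129) = -66320 + 241/129 = -8555039/129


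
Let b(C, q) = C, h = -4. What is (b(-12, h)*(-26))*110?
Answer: 34320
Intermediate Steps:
(b(-12, h)*(-26))*110 = -12*(-26)*110 = 312*110 = 34320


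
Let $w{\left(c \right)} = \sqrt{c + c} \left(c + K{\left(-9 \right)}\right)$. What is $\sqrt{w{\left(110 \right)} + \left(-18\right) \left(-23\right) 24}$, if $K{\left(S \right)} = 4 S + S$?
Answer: $\sqrt{9936 + 130 \sqrt{55}} \approx 104.4$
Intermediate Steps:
$K{\left(S \right)} = 5 S$
$w{\left(c \right)} = \sqrt{2} \sqrt{c} \left(-45 + c\right)$ ($w{\left(c \right)} = \sqrt{c + c} \left(c + 5 \left(-9\right)\right) = \sqrt{2 c} \left(c - 45\right) = \sqrt{2} \sqrt{c} \left(-45 + c\right)$)
$\sqrt{w{\left(110 \right)} + \left(-18\right) \left(-23\right) 24} = \sqrt{\sqrt{2} \sqrt{110} \left(-45 + 110\right) + \left(-18\right) \left(-23\right) 24} = \sqrt{\sqrt{2} \sqrt{110} \cdot 65 + 414 \cdot 24} = \sqrt{130 \sqrt{55} + 9936} = \sqrt{9936 + 130 \sqrt{55}}$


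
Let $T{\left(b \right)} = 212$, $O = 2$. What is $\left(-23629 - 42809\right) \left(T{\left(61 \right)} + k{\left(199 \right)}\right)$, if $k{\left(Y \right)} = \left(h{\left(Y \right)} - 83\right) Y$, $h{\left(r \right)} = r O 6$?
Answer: $-30488863266$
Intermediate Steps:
$h{\left(r \right)} = 12 r$ ($h{\left(r \right)} = r 2 \cdot 6 = 2 r 6 = 12 r$)
$k{\left(Y \right)} = Y \left(-83 + 12 Y\right)$ ($k{\left(Y \right)} = \left(12 Y - 83\right) Y = \left(-83 + 12 Y\right) Y = Y \left(-83 + 12 Y\right)$)
$\left(-23629 - 42809\right) \left(T{\left(61 \right)} + k{\left(199 \right)}\right) = \left(-23629 - 42809\right) \left(212 + 199 \left(-83 + 12 \cdot 199\right)\right) = - 66438 \left(212 + 199 \left(-83 + 2388\right)\right) = - 66438 \left(212 + 199 \cdot 2305\right) = - 66438 \left(212 + 458695\right) = \left(-66438\right) 458907 = -30488863266$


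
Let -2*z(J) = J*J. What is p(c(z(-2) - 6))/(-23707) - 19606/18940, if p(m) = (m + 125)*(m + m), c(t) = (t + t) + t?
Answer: -186489161/224505290 ≈ -0.83067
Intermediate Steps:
z(J) = -J²/2 (z(J) = -J*J/2 = -J²/2)
c(t) = 3*t (c(t) = 2*t + t = 3*t)
p(m) = 2*m*(125 + m) (p(m) = (125 + m)*(2*m) = 2*m*(125 + m))
p(c(z(-2) - 6))/(-23707) - 19606/18940 = (2*(3*(-½*(-2)² - 6))*(125 + 3*(-½*(-2)² - 6)))/(-23707) - 19606/18940 = (2*(3*(-½*4 - 6))*(125 + 3*(-½*4 - 6)))*(-1/23707) - 19606*1/18940 = (2*(3*(-2 - 6))*(125 + 3*(-2 - 6)))*(-1/23707) - 9803/9470 = (2*(3*(-8))*(125 + 3*(-8)))*(-1/23707) - 9803/9470 = (2*(-24)*(125 - 24))*(-1/23707) - 9803/9470 = (2*(-24)*101)*(-1/23707) - 9803/9470 = -4848*(-1/23707) - 9803/9470 = 4848/23707 - 9803/9470 = -186489161/224505290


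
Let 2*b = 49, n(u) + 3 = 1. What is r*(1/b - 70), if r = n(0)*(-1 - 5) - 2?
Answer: -34280/49 ≈ -699.59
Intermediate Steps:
n(u) = -2 (n(u) = -3 + 1 = -2)
b = 49/2 (b = (1/2)*49 = 49/2 ≈ 24.500)
r = 10 (r = -2*(-1 - 5) - 2 = -2*(-6) - 2 = 12 - 2 = 10)
r*(1/b - 70) = 10*(1/(49/2) - 70) = 10*(2/49 - 70) = 10*(-3428/49) = -34280/49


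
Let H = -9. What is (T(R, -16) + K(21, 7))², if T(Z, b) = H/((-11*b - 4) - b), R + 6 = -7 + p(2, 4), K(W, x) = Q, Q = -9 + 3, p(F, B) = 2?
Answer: 1292769/35344 ≈ 36.577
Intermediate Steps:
Q = -6
K(W, x) = -6
R = -11 (R = -6 + (-7 + 2) = -6 - 5 = -11)
T(Z, b) = -9/(-4 - 12*b) (T(Z, b) = -9/((-11*b - 4) - b) = -9/((-4 - 11*b) - b) = -9/(-4 - 12*b))
(T(R, -16) + K(21, 7))² = (9/(4*(1 + 3*(-16))) - 6)² = (9/(4*(1 - 48)) - 6)² = ((9/4)/(-47) - 6)² = ((9/4)*(-1/47) - 6)² = (-9/188 - 6)² = (-1137/188)² = 1292769/35344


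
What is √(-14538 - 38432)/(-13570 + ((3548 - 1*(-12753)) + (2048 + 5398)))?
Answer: I*√52970/10177 ≈ 0.022615*I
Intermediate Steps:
√(-14538 - 38432)/(-13570 + ((3548 - 1*(-12753)) + (2048 + 5398))) = √(-52970)/(-13570 + ((3548 + 12753) + 7446)) = (I*√52970)/(-13570 + (16301 + 7446)) = (I*√52970)/(-13570 + 23747) = (I*√52970)/10177 = (I*√52970)*(1/10177) = I*√52970/10177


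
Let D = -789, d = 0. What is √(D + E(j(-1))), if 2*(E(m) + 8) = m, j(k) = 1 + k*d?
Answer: 3*I*√354/2 ≈ 28.222*I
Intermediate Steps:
j(k) = 1 (j(k) = 1 + k*0 = 1 + 0 = 1)
E(m) = -8 + m/2
√(D + E(j(-1))) = √(-789 + (-8 + (½)*1)) = √(-789 + (-8 + ½)) = √(-789 - 15/2) = √(-1593/2) = 3*I*√354/2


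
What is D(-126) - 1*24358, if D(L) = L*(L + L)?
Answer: 7394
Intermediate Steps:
D(L) = 2*L² (D(L) = L*(2*L) = 2*L²)
D(-126) - 1*24358 = 2*(-126)² - 1*24358 = 2*15876 - 24358 = 31752 - 24358 = 7394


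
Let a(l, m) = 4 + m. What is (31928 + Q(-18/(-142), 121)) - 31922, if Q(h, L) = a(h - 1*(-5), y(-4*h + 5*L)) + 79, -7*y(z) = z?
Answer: 1314/497 ≈ 2.6439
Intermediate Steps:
y(z) = -z/7
Q(h, L) = 83 - 5*L/7 + 4*h/7 (Q(h, L) = (4 - (-4*h + 5*L)/7) + 79 = (4 + (-5*L/7 + 4*h/7)) + 79 = (4 - 5*L/7 + 4*h/7) + 79 = 83 - 5*L/7 + 4*h/7)
(31928 + Q(-18/(-142), 121)) - 31922 = (31928 + (83 - 5/7*121 + 4*(-18/(-142))/7)) - 31922 = (31928 + (83 - 605/7 + 4*(-18*(-1/142))/7)) - 31922 = (31928 + (83 - 605/7 + (4/7)*(9/71))) - 31922 = (31928 + (83 - 605/7 + 36/497)) - 31922 = (31928 - 1668/497) - 31922 = 15866548/497 - 31922 = 1314/497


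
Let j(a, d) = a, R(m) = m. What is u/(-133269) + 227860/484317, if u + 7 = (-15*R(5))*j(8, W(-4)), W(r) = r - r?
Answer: 10220218253/21514814091 ≈ 0.47503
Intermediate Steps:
W(r) = 0
u = -607 (u = -7 - 15*5*8 = -7 - 75*8 = -7 - 600 = -607)
u/(-133269) + 227860/484317 = -607/(-133269) + 227860/484317 = -607*(-1/133269) + 227860*(1/484317) = 607/133269 + 227860/484317 = 10220218253/21514814091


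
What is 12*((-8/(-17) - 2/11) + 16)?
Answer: 36552/187 ≈ 195.47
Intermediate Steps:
12*((-8/(-17) - 2/11) + 16) = 12*((-8*(-1/17) - 2*1/11) + 16) = 12*((8/17 - 2/11) + 16) = 12*(54/187 + 16) = 12*(3046/187) = 36552/187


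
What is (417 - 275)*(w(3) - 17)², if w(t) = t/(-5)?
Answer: 1099648/25 ≈ 43986.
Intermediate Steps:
w(t) = -t/5 (w(t) = t*(-⅕) = -t/5)
(417 - 275)*(w(3) - 17)² = (417 - 275)*(-⅕*3 - 17)² = 142*(-⅗ - 17)² = 142*(-88/5)² = 142*(7744/25) = 1099648/25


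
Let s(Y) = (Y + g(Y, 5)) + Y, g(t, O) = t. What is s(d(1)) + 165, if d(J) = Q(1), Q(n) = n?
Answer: 168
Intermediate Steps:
d(J) = 1
s(Y) = 3*Y (s(Y) = (Y + Y) + Y = 2*Y + Y = 3*Y)
s(d(1)) + 165 = 3*1 + 165 = 3 + 165 = 168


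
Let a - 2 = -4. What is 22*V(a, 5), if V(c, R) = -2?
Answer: -44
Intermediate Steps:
a = -2 (a = 2 - 4 = -2)
22*V(a, 5) = 22*(-2) = -44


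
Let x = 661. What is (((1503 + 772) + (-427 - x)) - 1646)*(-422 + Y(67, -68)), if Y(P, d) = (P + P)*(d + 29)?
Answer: 2592432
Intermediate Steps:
Y(P, d) = 2*P*(29 + d) (Y(P, d) = (2*P)*(29 + d) = 2*P*(29 + d))
(((1503 + 772) + (-427 - x)) - 1646)*(-422 + Y(67, -68)) = (((1503 + 772) + (-427 - 1*661)) - 1646)*(-422 + 2*67*(29 - 68)) = ((2275 + (-427 - 661)) - 1646)*(-422 + 2*67*(-39)) = ((2275 - 1088) - 1646)*(-422 - 5226) = (1187 - 1646)*(-5648) = -459*(-5648) = 2592432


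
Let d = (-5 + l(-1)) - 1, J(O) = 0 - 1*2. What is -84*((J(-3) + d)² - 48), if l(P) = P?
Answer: -2772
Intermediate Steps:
J(O) = -2 (J(O) = 0 - 2 = -2)
d = -7 (d = (-5 - 1) - 1 = -6 - 1 = -7)
-84*((J(-3) + d)² - 48) = -84*((-2 - 7)² - 48) = -84*((-9)² - 48) = -84*(81 - 48) = -84*33 = -2772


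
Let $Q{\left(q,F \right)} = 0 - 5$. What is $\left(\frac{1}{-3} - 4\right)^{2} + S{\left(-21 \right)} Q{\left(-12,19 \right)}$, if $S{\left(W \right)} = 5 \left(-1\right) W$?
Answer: $- \frac{4556}{9} \approx -506.22$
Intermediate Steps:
$S{\left(W \right)} = - 5 W$
$Q{\left(q,F \right)} = -5$
$\left(\frac{1}{-3} - 4\right)^{2} + S{\left(-21 \right)} Q{\left(-12,19 \right)} = \left(\frac{1}{-3} - 4\right)^{2} + \left(-5\right) \left(-21\right) \left(-5\right) = \left(- \frac{1}{3} - 4\right)^{2} + 105 \left(-5\right) = \left(- \frac{13}{3}\right)^{2} - 525 = \frac{169}{9} - 525 = - \frac{4556}{9}$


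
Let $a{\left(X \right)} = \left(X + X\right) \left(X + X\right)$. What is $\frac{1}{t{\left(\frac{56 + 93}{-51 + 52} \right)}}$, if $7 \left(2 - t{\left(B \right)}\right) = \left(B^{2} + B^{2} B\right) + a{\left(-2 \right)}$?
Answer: $- \frac{1}{475736} \approx -2.102 \cdot 10^{-6}$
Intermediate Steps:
$a{\left(X \right)} = 4 X^{2}$ ($a{\left(X \right)} = 2 X 2 X = 4 X^{2}$)
$t{\left(B \right)} = - \frac{2}{7} - \frac{B^{2}}{7} - \frac{B^{3}}{7}$ ($t{\left(B \right)} = 2 - \frac{\left(B^{2} + B^{2} B\right) + 4 \left(-2\right)^{2}}{7} = 2 - \frac{\left(B^{2} + B^{3}\right) + 4 \cdot 4}{7} = 2 - \frac{\left(B^{2} + B^{3}\right) + 16}{7} = 2 - \frac{16 + B^{2} + B^{3}}{7} = 2 - \left(\frac{16}{7} + \frac{B^{2}}{7} + \frac{B^{3}}{7}\right) = - \frac{2}{7} - \frac{B^{2}}{7} - \frac{B^{3}}{7}$)
$\frac{1}{t{\left(\frac{56 + 93}{-51 + 52} \right)}} = \frac{1}{- \frac{2}{7} - \frac{\left(\frac{56 + 93}{-51 + 52}\right)^{2}}{7} - \frac{\left(\frac{56 + 93}{-51 + 52}\right)^{3}}{7}} = \frac{1}{- \frac{2}{7} - \frac{\left(\frac{149}{1}\right)^{2}}{7} - \frac{\left(\frac{149}{1}\right)^{3}}{7}} = \frac{1}{- \frac{2}{7} - \frac{\left(149 \cdot 1\right)^{2}}{7} - \frac{\left(149 \cdot 1\right)^{3}}{7}} = \frac{1}{- \frac{2}{7} - \frac{149^{2}}{7} - \frac{149^{3}}{7}} = \frac{1}{- \frac{2}{7} - \frac{22201}{7} - \frac{3307949}{7}} = \frac{1}{-475736} = - \frac{1}{475736}$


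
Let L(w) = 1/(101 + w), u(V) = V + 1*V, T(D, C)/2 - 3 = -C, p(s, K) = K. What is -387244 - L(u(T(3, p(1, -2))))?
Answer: -46856525/121 ≈ -3.8724e+5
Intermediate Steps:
T(D, C) = 6 - 2*C (T(D, C) = 6 + 2*(-C) = 6 - 2*C)
u(V) = 2*V (u(V) = V + V = 2*V)
-387244 - L(u(T(3, p(1, -2)))) = -387244 - 1/(101 + 2*(6 - 2*(-2))) = -387244 - 1/(101 + 2*(6 + 4)) = -387244 - 1/(101 + 2*10) = -387244 - 1/(101 + 20) = -387244 - 1/121 = -46856525/121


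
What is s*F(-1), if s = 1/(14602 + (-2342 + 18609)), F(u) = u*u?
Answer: 1/30869 ≈ 3.2395e-5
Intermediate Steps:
F(u) = u²
s = 1/30869 (s = 1/(14602 + 16267) = 1/30869 ≈ 3.2395e-5)
s*F(-1) = (1/30869)*(-1)² = (1/30869)*1 = 1/30869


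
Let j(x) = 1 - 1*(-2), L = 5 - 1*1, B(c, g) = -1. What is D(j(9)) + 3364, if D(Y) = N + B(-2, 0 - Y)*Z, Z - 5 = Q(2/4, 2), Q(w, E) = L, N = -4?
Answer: 3351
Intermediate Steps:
L = 4 (L = 5 - 1 = 4)
Q(w, E) = 4
Z = 9 (Z = 5 + 4 = 9)
j(x) = 3 (j(x) = 1 + 2 = 3)
D(Y) = -13 (D(Y) = -4 - 1*9 = -4 - 9 = -13)
D(j(9)) + 3364 = -13 + 3364 = 3351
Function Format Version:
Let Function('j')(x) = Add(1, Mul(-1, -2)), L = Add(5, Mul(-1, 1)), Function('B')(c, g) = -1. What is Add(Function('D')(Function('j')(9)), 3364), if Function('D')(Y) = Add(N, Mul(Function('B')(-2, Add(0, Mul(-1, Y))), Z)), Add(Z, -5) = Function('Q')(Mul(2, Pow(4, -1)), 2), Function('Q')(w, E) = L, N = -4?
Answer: 3351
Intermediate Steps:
L = 4 (L = Add(5, -1) = 4)
Function('Q')(w, E) = 4
Z = 9 (Z = Add(5, 4) = 9)
Function('j')(x) = 3 (Function('j')(x) = Add(1, 2) = 3)
Function('D')(Y) = -13 (Function('D')(Y) = Add(-4, Mul(-1, 9)) = Add(-4, -9) = -13)
Add(Function('D')(Function('j')(9)), 3364) = Add(-13, 3364) = 3351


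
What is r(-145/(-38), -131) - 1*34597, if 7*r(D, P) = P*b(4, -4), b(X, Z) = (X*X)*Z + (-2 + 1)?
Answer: -233664/7 ≈ -33381.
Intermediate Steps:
b(X, Z) = -1 + Z*X² (b(X, Z) = X²*Z - 1 = Z*X² - 1 = -1 + Z*X²)
r(D, P) = -65*P/7 (r(D, P) = (P*(-1 - 4*4²))/7 = (P*(-1 - 4*16))/7 = (P*(-1 - 64))/7 = (P*(-65))/7 = (-65*P)/7 = -65*P/7)
r(-145/(-38), -131) - 1*34597 = -65/7*(-131) - 1*34597 = 8515/7 - 34597 = -233664/7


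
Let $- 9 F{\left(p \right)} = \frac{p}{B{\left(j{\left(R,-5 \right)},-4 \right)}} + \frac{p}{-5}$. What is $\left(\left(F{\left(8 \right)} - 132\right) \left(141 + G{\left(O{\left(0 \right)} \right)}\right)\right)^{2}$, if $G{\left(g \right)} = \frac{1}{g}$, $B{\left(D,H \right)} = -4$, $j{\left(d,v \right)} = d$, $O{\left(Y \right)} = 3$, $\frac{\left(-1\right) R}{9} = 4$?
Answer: $\frac{77836536064}{225} \approx 3.4594 \cdot 10^{8}$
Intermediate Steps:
$R = -36$ ($R = \left(-9\right) 4 = -36$)
$F{\left(p \right)} = \frac{p}{20}$ ($F{\left(p \right)} = - \frac{\frac{p}{-4} + \frac{p}{-5}}{9} = - \frac{p \left(- \frac{1}{4}\right) + p \left(- \frac{1}{5}\right)}{9} = - \frac{- \frac{p}{4} - \frac{p}{5}}{9} = - \frac{\left(- \frac{9}{20}\right) p}{9} = \frac{p}{20}$)
$\left(\left(F{\left(8 \right)} - 132\right) \left(141 + G{\left(O{\left(0 \right)} \right)}\right)\right)^{2} = \left(\left(\frac{1}{20} \cdot 8 - 132\right) \left(141 + \frac{1}{3}\right)\right)^{2} = \left(\left(\frac{2}{5} - 132\right) \left(141 + \frac{1}{3}\right)\right)^{2} = \left(\left(- \frac{658}{5}\right) \frac{424}{3}\right)^{2} = \left(- \frac{278992}{15}\right)^{2} = \frac{77836536064}{225}$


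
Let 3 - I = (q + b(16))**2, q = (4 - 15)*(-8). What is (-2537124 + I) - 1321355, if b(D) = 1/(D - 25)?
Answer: -313162237/81 ≈ -3.8662e+6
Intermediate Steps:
b(D) = 1/(-25 + D)
q = 88 (q = -11*(-8) = 88)
I = -625438/81 (I = 3 - (88 + 1/(-25 + 16))**2 = 3 - (88 + 1/(-9))**2 = 3 - (88 - 1/9)**2 = 3 - (791/9)**2 = 3 - 1*625681/81 = 3 - 625681/81 = -625438/81 ≈ -7721.5)
(-2537124 + I) - 1321355 = (-2537124 - 625438/81) - 1321355 = -206132482/81 - 1321355 = -313162237/81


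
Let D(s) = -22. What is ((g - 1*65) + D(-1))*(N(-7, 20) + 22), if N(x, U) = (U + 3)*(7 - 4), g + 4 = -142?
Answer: -21203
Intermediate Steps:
g = -146 (g = -4 - 142 = -146)
N(x, U) = 9 + 3*U (N(x, U) = (3 + U)*3 = 9 + 3*U)
((g - 1*65) + D(-1))*(N(-7, 20) + 22) = ((-146 - 1*65) - 22)*((9 + 3*20) + 22) = ((-146 - 65) - 22)*((9 + 60) + 22) = (-211 - 22)*(69 + 22) = -233*91 = -21203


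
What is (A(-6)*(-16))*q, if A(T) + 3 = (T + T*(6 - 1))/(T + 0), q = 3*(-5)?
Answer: 720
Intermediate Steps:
q = -15
A(T) = 3 (A(T) = -3 + (T + T*(6 - 1))/(T + 0) = -3 + (T + T*5)/T = -3 + (T + 5*T)/T = -3 + (6*T)/T = -3 + 6 = 3)
(A(-6)*(-16))*q = (3*(-16))*(-15) = -48*(-15) = 720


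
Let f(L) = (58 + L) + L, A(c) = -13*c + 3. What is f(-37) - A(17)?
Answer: 202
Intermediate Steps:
A(c) = 3 - 13*c
f(L) = 58 + 2*L
f(-37) - A(17) = (58 + 2*(-37)) - (3 - 13*17) = (58 - 74) - (3 - 221) = -16 - 1*(-218) = -16 + 218 = 202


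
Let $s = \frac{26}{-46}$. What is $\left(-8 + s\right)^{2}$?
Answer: $\frac{38809}{529} \approx 73.363$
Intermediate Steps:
$s = - \frac{13}{23}$ ($s = 26 \left(- \frac{1}{46}\right) = - \frac{13}{23} \approx -0.56522$)
$\left(-8 + s\right)^{2} = \left(-8 - \frac{13}{23}\right)^{2} = \left(- \frac{197}{23}\right)^{2} = \frac{38809}{529}$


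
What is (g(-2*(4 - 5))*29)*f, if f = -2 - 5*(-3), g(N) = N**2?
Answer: 1508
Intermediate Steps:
f = 13 (f = -2 + 15 = 13)
(g(-2*(4 - 5))*29)*f = ((-2*(4 - 5))**2*29)*13 = ((-2*(-1))**2*29)*13 = (2**2*29)*13 = (4*29)*13 = 116*13 = 1508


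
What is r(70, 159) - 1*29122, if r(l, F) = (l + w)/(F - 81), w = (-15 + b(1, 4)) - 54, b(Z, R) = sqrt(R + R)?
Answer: -2271515/78 + sqrt(2)/39 ≈ -29122.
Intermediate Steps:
b(Z, R) = sqrt(2)*sqrt(R) (b(Z, R) = sqrt(2*R) = sqrt(2)*sqrt(R))
w = -69 + 2*sqrt(2) (w = (-15 + sqrt(2)*sqrt(4)) - 54 = (-15 + sqrt(2)*2) - 54 = (-15 + 2*sqrt(2)) - 54 = -69 + 2*sqrt(2) ≈ -66.172)
r(l, F) = (-69 + l + 2*sqrt(2))/(-81 + F) (r(l, F) = (l + (-69 + 2*sqrt(2)))/(F - 81) = (-69 + l + 2*sqrt(2))/(-81 + F))
r(70, 159) - 1*29122 = (-69 + 70 + 2*sqrt(2))/(-81 + 159) - 1*29122 = (1 + 2*sqrt(2))/78 - 29122 = (1/78 + sqrt(2)/39) - 29122 = -2271515/78 + sqrt(2)/39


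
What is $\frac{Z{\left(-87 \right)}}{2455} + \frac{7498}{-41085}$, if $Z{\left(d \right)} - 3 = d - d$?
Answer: $- \frac{3656867}{20172735} \approx -0.18128$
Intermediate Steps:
$Z{\left(d \right)} = 3$ ($Z{\left(d \right)} = 3 + \left(d - d\right) = 3 + 0 = 3$)
$\frac{Z{\left(-87 \right)}}{2455} + \frac{7498}{-41085} = \frac{3}{2455} + \frac{7498}{-41085} = 3 \cdot \frac{1}{2455} + 7498 \left(- \frac{1}{41085}\right) = \frac{3}{2455} - \frac{7498}{41085} = - \frac{3656867}{20172735}$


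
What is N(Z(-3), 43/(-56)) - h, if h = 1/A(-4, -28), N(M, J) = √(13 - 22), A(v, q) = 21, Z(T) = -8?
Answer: -1/21 + 3*I ≈ -0.047619 + 3.0*I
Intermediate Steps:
N(M, J) = 3*I (N(M, J) = √(-9) = 3*I)
h = 1/21 ≈ 0.047619
N(Z(-3), 43/(-56)) - h = 3*I - 1*1/21 = 3*I - 1/21 = -1/21 + 3*I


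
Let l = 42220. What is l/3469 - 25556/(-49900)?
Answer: 548857941/43275775 ≈ 12.683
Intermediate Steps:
l/3469 - 25556/(-49900) = 42220/3469 - 25556/(-49900) = 42220*(1/3469) - 25556*(-1/49900) = 42220/3469 + 6389/12475 = 548857941/43275775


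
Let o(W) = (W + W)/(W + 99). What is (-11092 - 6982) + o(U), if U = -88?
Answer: -18090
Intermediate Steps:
o(W) = 2*W/(99 + W) (o(W) = (2*W)/(99 + W) = 2*W/(99 + W))
(-11092 - 6982) + o(U) = (-11092 - 6982) + 2*(-88)/(99 - 88) = -18074 + 2*(-88)/11 = -18074 + 2*(-88)*(1/11) = -18074 - 16 = -18090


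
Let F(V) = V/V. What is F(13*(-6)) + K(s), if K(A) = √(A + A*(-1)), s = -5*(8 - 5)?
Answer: 1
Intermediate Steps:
F(V) = 1
s = -15 (s = -5*3 = -15)
K(A) = 0 (K(A) = √(A - A) = √0 = 0)
F(13*(-6)) + K(s) = 1 + 0 = 1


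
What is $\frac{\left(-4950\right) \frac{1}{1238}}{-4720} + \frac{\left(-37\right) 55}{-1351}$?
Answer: $\frac{1189792505}{789437936} \approx 1.5071$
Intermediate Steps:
$\frac{\left(-4950\right) \frac{1}{1238}}{-4720} + \frac{\left(-37\right) 55}{-1351} = \left(-4950\right) \frac{1}{1238} \left(- \frac{1}{4720}\right) - - \frac{2035}{1351} = \left(- \frac{2475}{619}\right) \left(- \frac{1}{4720}\right) + \frac{2035}{1351} = \frac{495}{584336} + \frac{2035}{1351} = \frac{1189792505}{789437936}$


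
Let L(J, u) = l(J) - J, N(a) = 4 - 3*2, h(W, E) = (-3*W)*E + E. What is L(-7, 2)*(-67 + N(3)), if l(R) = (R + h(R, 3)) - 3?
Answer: -4347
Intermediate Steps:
h(W, E) = E - 3*E*W (h(W, E) = -3*E*W + E = E - 3*E*W)
l(R) = -8*R (l(R) = (R + 3*(1 - 3*R)) - 3 = (R + (3 - 9*R)) - 3 = (3 - 8*R) - 3 = -8*R)
N(a) = -2 (N(a) = 4 - 6 = -2)
L(J, u) = -9*J (L(J, u) = -8*J - J = -9*J)
L(-7, 2)*(-67 + N(3)) = (-9*(-7))*(-67 - 2) = 63*(-69) = -4347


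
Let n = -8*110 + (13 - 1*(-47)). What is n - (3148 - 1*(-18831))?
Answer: -22799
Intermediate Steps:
n = -820 (n = -880 + (13 + 47) = -880 + 60 = -820)
n - (3148 - 1*(-18831)) = -820 - (3148 - 1*(-18831)) = -820 - (3148 + 18831) = -820 - 1*21979 = -820 - 21979 = -22799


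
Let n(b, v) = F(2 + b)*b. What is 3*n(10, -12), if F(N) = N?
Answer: 360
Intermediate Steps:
n(b, v) = b*(2 + b) (n(b, v) = (2 + b)*b = b*(2 + b))
3*n(10, -12) = 3*(10*(2 + 10)) = 3*(10*12) = 3*120 = 360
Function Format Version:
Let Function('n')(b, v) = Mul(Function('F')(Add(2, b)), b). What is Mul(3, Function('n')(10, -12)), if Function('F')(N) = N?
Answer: 360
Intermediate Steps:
Function('n')(b, v) = Mul(b, Add(2, b)) (Function('n')(b, v) = Mul(Add(2, b), b) = Mul(b, Add(2, b)))
Mul(3, Function('n')(10, -12)) = Mul(3, Mul(10, Add(2, 10))) = Mul(3, Mul(10, 12)) = Mul(3, 120) = 360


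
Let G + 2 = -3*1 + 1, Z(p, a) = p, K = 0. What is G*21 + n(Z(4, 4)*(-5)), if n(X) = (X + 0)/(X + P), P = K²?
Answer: -83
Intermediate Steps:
P = 0 (P = 0² = 0)
n(X) = 1 (n(X) = (X + 0)/(X + 0) = X/X = 1)
G = -4 (G = -2 + (-3*1 + 1) = -2 + (-3 + 1) = -2 - 2 = -4)
G*21 + n(Z(4, 4)*(-5)) = -4*21 + 1 = -84 + 1 = -83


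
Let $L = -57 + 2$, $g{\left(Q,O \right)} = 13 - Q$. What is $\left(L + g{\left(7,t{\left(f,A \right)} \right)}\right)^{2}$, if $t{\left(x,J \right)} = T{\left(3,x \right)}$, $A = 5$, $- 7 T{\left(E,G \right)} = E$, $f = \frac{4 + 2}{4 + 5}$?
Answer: $2401$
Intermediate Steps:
$f = \frac{2}{3}$ ($f = \frac{6}{9} = 6 \cdot \frac{1}{9} = \frac{2}{3} \approx 0.66667$)
$T{\left(E,G \right)} = - \frac{E}{7}$
$t{\left(x,J \right)} = - \frac{3}{7}$ ($t{\left(x,J \right)} = \left(- \frac{1}{7}\right) 3 = - \frac{3}{7}$)
$L = -55$
$\left(L + g{\left(7,t{\left(f,A \right)} \right)}\right)^{2} = \left(-55 + \left(13 - 7\right)\right)^{2} = \left(-55 + 6\right)^{2} = \left(-49\right)^{2} = 2401$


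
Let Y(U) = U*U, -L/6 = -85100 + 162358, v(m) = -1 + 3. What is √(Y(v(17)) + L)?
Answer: 2*I*√115886 ≈ 680.84*I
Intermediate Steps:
v(m) = 2
L = -463548 (L = -6*(-85100 + 162358) = -6*77258 = -463548)
Y(U) = U²
√(Y(v(17)) + L) = √(2² - 463548) = √(4 - 463548) = √(-463544) = 2*I*√115886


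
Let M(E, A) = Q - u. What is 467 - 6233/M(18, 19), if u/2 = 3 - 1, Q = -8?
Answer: 11837/12 ≈ 986.42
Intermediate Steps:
u = 4 (u = 2*(3 - 1) = 2*2 = 4)
M(E, A) = -12 (M(E, A) = -8 - 1*4 = -8 - 4 = -12)
467 - 6233/M(18, 19) = 467 - 6233/(-12) = 467 - 6233*(-1)/12 = 467 - 271*(-23/12) = 467 + 6233/12 = 11837/12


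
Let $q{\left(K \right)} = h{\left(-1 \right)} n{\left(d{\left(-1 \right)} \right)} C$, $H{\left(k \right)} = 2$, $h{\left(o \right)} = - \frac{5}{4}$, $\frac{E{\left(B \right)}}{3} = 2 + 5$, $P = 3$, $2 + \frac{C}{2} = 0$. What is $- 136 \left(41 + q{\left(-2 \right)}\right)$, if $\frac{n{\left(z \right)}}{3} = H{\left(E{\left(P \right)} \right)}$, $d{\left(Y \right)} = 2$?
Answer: $-9656$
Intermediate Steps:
$C = -4$ ($C = -4 + 2 \cdot 0 = -4 + 0 = -4$)
$E{\left(B \right)} = 21$ ($E{\left(B \right)} = 3 \left(2 + 5\right) = 3 \cdot 7 = 21$)
$h{\left(o \right)} = - \frac{5}{4}$ ($h{\left(o \right)} = \left(-5\right) \frac{1}{4} = - \frac{5}{4}$)
$n{\left(z \right)} = 6$ ($n{\left(z \right)} = 3 \cdot 2 = 6$)
$q{\left(K \right)} = 30$ ($q{\left(K \right)} = \left(- \frac{5}{4}\right) 6 \left(-4\right) = \left(- \frac{15}{2}\right) \left(-4\right) = 30$)
$- 136 \left(41 + q{\left(-2 \right)}\right) = - 136 \left(41 + 30\right) = \left(-136\right) 71 = -9656$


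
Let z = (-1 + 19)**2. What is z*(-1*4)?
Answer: -1296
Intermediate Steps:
z = 324 (z = 18**2 = 324)
z*(-1*4) = 324*(-1*4) = 324*(-4) = -1296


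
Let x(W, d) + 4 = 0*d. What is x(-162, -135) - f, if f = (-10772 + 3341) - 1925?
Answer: 9352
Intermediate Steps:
x(W, d) = -4 (x(W, d) = -4 + 0*d = -4 + 0 = -4)
f = -9356 (f = -7431 - 1925 = -9356)
x(-162, -135) - f = -4 - 1*(-9356) = -4 + 9356 = 9352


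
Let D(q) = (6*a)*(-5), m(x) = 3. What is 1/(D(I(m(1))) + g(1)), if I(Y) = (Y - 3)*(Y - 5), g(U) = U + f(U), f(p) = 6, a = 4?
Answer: -1/113 ≈ -0.0088496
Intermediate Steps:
g(U) = 6 + U (g(U) = U + 6 = 6 + U)
I(Y) = (-5 + Y)*(-3 + Y) (I(Y) = (-3 + Y)*(-5 + Y) = (-5 + Y)*(-3 + Y))
D(q) = -120 (D(q) = (6*4)*(-5) = 24*(-5) = -120)
1/(D(I(m(1))) + g(1)) = 1/(-120 + (6 + 1)) = 1/(-120 + 7) = 1/(-113) = -1/113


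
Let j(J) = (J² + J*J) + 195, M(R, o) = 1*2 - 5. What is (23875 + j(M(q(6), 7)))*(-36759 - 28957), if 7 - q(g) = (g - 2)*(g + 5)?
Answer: -1582967008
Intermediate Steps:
q(g) = 7 - (-2 + g)*(5 + g) (q(g) = 7 - (g - 2)*(g + 5) = 7 - (-2 + g)*(5 + g))
M(R, o) = -3 (M(R, o) = 2 - 5 = -3)
j(J) = 195 + 2*J² (j(J) = (J² + J²) + 195 = 2*J² + 195 = 195 + 2*J²)
(23875 + j(M(q(6), 7)))*(-36759 - 28957) = (23875 + (195 + 2*(-3)²))*(-36759 - 28957) = (23875 + (195 + 2*9))*(-65716) = (23875 + (195 + 18))*(-65716) = (23875 + 213)*(-65716) = 24088*(-65716) = -1582967008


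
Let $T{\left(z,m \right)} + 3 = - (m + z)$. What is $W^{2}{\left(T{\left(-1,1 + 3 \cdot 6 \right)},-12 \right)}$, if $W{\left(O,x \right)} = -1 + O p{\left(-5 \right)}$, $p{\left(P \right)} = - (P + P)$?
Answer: $44521$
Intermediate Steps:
$p{\left(P \right)} = - 2 P$
$T{\left(z,m \right)} = -3 - m - z$ ($T{\left(z,m \right)} = -3 - \left(m + z\right) = -3 - m - z$)
$W{\left(O,x \right)} = -1 + 10 O$ ($W{\left(O,x \right)} = -1 + O \left(\left(-2\right) \left(-5\right)\right) = -1 + O 10 = -1 + 10 O$)
$W^{2}{\left(T{\left(-1,1 + 3 \cdot 6 \right)},-12 \right)} = \left(-1 + 10 \left(-3 - \left(1 + 3 \cdot 6\right) - -1\right)\right)^{2} = \left(-1 + 10 \left(-3 - \left(1 + 18\right) + 1\right)\right)^{2} = \left(-1 + 10 \left(-3 - 19 + 1\right)\right)^{2} = \left(-1 + 10 \left(-21\right)\right)^{2} = \left(-1 - 210\right)^{2} = \left(-211\right)^{2} = 44521$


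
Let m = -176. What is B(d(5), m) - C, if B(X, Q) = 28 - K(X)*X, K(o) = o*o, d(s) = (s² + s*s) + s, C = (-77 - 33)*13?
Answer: -164917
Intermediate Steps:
C = -1430 (C = -110*13 = -1430)
d(s) = s + 2*s² (d(s) = (s² + s²) + s = 2*s² + s = s + 2*s²)
K(o) = o²
B(X, Q) = 28 - X³ (B(X, Q) = 28 - X²*X = 28 - X³)
B(d(5), m) - C = (28 - (5*(1 + 2*5))³) - 1*(-1430) = (28 - (5*(1 + 10))³) + 1430 = (28 - (5*11)³) + 1430 = (28 - 1*55³) + 1430 = (28 - 1*166375) + 1430 = (28 - 166375) + 1430 = -166347 + 1430 = -164917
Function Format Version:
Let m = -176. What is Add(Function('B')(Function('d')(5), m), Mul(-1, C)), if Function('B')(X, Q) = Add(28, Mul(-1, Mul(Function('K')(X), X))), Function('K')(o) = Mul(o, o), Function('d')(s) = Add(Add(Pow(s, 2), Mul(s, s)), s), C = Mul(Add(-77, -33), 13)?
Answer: -164917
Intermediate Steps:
C = -1430 (C = Mul(-110, 13) = -1430)
Function('d')(s) = Add(s, Mul(2, Pow(s, 2))) (Function('d')(s) = Add(Add(Pow(s, 2), Pow(s, 2)), s) = Add(Mul(2, Pow(s, 2)), s) = Add(s, Mul(2, Pow(s, 2))))
Function('K')(o) = Pow(o, 2)
Function('B')(X, Q) = Add(28, Mul(-1, Pow(X, 3))) (Function('B')(X, Q) = Add(28, Mul(-1, Mul(Pow(X, 2), X))) = Add(28, Mul(-1, Pow(X, 3))))
Add(Function('B')(Function('d')(5), m), Mul(-1, C)) = Add(Add(28, Mul(-1, Pow(Mul(5, Add(1, Mul(2, 5))), 3))), Mul(-1, -1430)) = Add(Add(28, Mul(-1, Pow(Mul(5, Add(1, 10)), 3))), 1430) = Add(Add(28, Mul(-1, Pow(Mul(5, 11), 3))), 1430) = Add(Add(28, Mul(-1, Pow(55, 3))), 1430) = Add(Add(28, Mul(-1, 166375)), 1430) = Add(Add(28, -166375), 1430) = Add(-166347, 1430) = -164917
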